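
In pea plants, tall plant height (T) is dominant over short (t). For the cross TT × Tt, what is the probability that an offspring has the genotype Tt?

Punnett square for TT × Tt:
Offspring genotypes: 2 TT, 2 Tt
Total offspring: 4
Count with target: 2
Probability: 2/4 = 1/2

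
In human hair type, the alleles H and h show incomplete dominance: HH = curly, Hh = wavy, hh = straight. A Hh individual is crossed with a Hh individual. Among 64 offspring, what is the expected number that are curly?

Punnett square for Hh × Hh:
Offspring genotypes: 1 HH, 2 Hh, 1 hh
Phenotype counts: 1 curly, 2 wavy, 1 straight
curly: 1 out of 4 → fraction 1/4
Expected count = 1/4 × 64 = 16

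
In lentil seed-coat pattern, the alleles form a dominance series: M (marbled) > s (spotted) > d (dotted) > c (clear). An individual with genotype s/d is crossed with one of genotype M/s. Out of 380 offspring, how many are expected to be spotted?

Cross: s/d × M/s
Allele dominance: M > s > d > c
Offspring genotypes: 1 M/s, 1 s/s, 1 M/d, 1 s/d
Phenotype counts: 2 marbled, 2 spotted
spotted: 2 out of 4 → fraction 1/2
Expected count = 1/2 × 380 = 190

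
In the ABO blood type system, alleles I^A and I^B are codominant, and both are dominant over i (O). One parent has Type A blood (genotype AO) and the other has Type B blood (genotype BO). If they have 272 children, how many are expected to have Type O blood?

Cross: AO × BO
Possible offspring genotypes: 1 AB, 1 AO, 1 BO, 1 OO
Blood type counts: 1 Type AB, 1 Type A, 1 Type B, 1 Type O
Probability of Type O: 1/4
Expected count = 1/4 × 272 = 68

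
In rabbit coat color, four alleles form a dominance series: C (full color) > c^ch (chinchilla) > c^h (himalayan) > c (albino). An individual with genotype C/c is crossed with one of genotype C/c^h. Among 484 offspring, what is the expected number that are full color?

Cross: C/c × C/c^h
Allele dominance: C > c^ch > c^h > c
Offspring genotypes: 1 C/C, 1 C/c^h, 1 C/c, 1 c^h/c
Phenotype counts: 3 full color, 1 himalayan
full color: 3 out of 4 → fraction 3/4
Expected count = 3/4 × 484 = 363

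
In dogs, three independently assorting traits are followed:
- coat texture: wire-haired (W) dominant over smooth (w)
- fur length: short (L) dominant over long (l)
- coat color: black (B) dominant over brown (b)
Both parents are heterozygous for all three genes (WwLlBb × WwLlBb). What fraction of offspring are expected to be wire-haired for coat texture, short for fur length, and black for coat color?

Trihybrid cross: WwLlBb × WwLlBb
Each trait segregates independently with a 3:1 phenotypic ratio, so each gene contributes 3/4 (dominant) or 1/4 (recessive).
Target: wire-haired (coat texture), short (fur length), black (coat color)
Probability = product of independent per-trait probabilities
= 3/4 × 3/4 × 3/4 = 27/64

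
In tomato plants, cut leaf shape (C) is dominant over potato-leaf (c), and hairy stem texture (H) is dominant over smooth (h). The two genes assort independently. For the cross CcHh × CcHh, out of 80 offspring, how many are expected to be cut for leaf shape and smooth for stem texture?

Dihybrid cross CcHh × CcHh — consider each gene separately:
leaf shape: Cc × Cc → 1 CC, 2 Cc, 1 cc → 3 C_ : 1 cc (out of 4)
stem texture: Hh × Hh → 1 HH, 2 Hh, 1 hh → 3 H_ : 1 hh (out of 4)
Looking for: cut (C_) and smooth (hh)
P(cut) = 3/4, P(smooth) = 1/4
P(both) = 3/4 × 1/4 = 3/16
Expected count = 3/16 × 80 = 15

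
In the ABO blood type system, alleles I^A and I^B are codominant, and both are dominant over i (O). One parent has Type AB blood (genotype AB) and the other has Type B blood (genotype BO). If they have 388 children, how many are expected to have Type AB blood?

Cross: AB × BO
Possible offspring genotypes: 1 AB, 1 AO, 1 BB, 1 BO
Blood type counts: 1 Type AB, 1 Type A, 2 Type B
Probability of Type AB: 1/4
Expected count = 1/4 × 388 = 97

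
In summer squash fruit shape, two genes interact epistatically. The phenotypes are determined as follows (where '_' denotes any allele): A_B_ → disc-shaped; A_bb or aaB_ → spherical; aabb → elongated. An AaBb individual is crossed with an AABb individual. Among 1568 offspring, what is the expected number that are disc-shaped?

Cross: AaBb × AABb — consider each gene separately:
A gene: Aa × AA → 2 AA, 2 Aa → 4 A_ (out of 4)
B gene: Bb × Bb → 1 BB, 2 Bb, 1 bb → 3 B_ : 1 bb (out of 4)
Genotype classes (out of 4 × 4 = 16): A_B_ = 4×3 = 12; A_bb = 4×1 = 4
Apply the phenotype rules: A_B_ (12) → disc-shaped; A_bb (4) → spherical
Phenotype counts (out of 16): 12 disc-shaped, 4 spherical
disc-shaped: 12 out of 16 → fraction 3/4
Expected count = 3/4 × 1568 = 1176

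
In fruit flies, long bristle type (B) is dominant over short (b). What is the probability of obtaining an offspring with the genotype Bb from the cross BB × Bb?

Punnett square for BB × Bb:
Offspring genotypes: 2 BB, 2 Bb
Total offspring: 4
Count with target: 2
Probability: 2/4 = 1/2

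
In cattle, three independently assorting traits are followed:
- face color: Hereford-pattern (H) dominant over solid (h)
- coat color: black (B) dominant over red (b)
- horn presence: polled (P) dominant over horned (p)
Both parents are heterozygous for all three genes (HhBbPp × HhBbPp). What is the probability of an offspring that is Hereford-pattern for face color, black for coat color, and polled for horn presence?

Trihybrid cross: HhBbPp × HhBbPp
Each trait segregates independently with a 3:1 phenotypic ratio, so each gene contributes 3/4 (dominant) or 1/4 (recessive).
Target: Hereford-pattern (face color), black (coat color), polled (horn presence)
Probability = product of independent per-trait probabilities
= 3/4 × 3/4 × 3/4 = 27/64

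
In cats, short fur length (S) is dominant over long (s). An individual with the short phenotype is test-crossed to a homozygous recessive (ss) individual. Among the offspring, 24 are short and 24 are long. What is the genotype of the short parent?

Test cross: ? × ss
Offspring: 24 short, 24 long — approximately 1:1.
A 1:1 ratio in a test cross indicates the unknown parent is heterozygous (Ss).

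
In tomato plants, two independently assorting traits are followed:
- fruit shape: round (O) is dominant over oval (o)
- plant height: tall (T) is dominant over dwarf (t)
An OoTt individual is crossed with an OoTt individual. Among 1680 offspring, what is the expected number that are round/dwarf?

Dihybrid cross OoTt × OoTt — consider each gene separately:
fruit shape: Oo × Oo → 1 OO, 2 Oo, 1 oo → 3 O_ : 1 oo (out of 4)
plant height: Tt × Tt → 1 TT, 2 Tt, 1 tt → 3 T_ : 1 tt (out of 4)
Combine (counts out of 4 × 4 = 16): round/tall (O_T_) = 3×3 = 9; round/dwarf (O_tt) = 3×1 = 3; oval/tall (ooT_) = 1×3 = 3; oval/dwarf (oott) = 1×1 = 1
Phenotype counts (out of 16): 9 round/tall, 3 round/dwarf, 3 oval/tall, 1 oval/dwarf
round/dwarf: 3 out of 16 → fraction 3/16
Expected count = 3/16 × 1680 = 315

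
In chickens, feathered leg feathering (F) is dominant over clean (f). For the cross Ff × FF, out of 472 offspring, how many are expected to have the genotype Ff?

Punnett square for Ff × FF:
Offspring genotypes: 2 FF, 2 Ff
Total offspring: 4
Count with target: 2
Probability: 2/4 = 1/2
Expected count = 1/2 × 472 = 236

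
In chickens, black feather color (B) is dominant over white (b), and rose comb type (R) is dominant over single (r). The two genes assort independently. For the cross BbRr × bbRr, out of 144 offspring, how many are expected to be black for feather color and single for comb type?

Dihybrid cross BbRr × bbRr — consider each gene separately:
feather color: Bb × bb → 2 Bb, 2 bb → 2 B_ : 2 bb (out of 4)
comb type: Rr × Rr → 1 RR, 2 Rr, 1 rr → 3 R_ : 1 rr (out of 4)
Looking for: black (B_) and single (rr)
P(black) = 2/4, P(single) = 1/4
P(both) = 2/4 × 1/4 = 2/16 = 1/8
Expected count = 1/8 × 144 = 18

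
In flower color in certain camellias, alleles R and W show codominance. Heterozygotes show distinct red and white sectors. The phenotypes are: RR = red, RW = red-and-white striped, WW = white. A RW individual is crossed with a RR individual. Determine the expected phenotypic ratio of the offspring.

Punnett square for RW × RR:
Offspring genotypes: 2 RR, 2 RW
Phenotype counts: 2 red, 2 red-and-white striped
Ratio: 1 red : 1 red-and-white striped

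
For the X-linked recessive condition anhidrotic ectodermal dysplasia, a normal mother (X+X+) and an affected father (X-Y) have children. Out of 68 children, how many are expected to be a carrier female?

Cross: X+X+ × X-Y
Offspring: 2 X+X-, 2 X+Y
Probability of a carrier female: 2/4 = 1/2
Expected count = 1/2 × 68 = 34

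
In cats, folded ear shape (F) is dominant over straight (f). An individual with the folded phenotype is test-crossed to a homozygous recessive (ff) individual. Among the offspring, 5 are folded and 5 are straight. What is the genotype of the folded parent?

Test cross: ? × ff
Offspring: 5 folded, 5 straight — approximately 1:1.
A 1:1 ratio in a test cross indicates the unknown parent is heterozygous (Ff).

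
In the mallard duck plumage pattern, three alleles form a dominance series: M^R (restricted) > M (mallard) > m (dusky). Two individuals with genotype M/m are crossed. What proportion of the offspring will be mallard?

Cross: M/m × M/m
Allele dominance: M^R > M > m
Offspring genotypes: 1 M/M, 2 M/m, 1 m/m
Phenotype counts: 3 mallard, 1 dusky
mallard: 3 out of 4
Probability: 3/4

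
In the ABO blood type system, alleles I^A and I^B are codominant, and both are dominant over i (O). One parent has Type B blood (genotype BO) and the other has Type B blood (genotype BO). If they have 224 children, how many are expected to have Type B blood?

Cross: BO × BO
Possible offspring genotypes: 1 BB, 2 BO, 1 OO
Blood type counts: 3 Type B, 1 Type O
Probability of Type B: 3/4
Expected count = 3/4 × 224 = 168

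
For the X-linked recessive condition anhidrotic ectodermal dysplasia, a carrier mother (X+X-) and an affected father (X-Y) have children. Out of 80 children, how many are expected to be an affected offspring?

Cross: X+X- × X-Y
Offspring: 1 X+X-, 1 X+Y, 1 X-X-, 1 X-Y
Probability of an affected offspring: 2/4 = 1/2
Expected count = 1/2 × 80 = 40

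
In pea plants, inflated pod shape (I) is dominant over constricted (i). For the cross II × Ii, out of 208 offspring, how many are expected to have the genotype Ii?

Punnett square for II × Ii:
Offspring genotypes: 2 II, 2 Ii
Total offspring: 4
Count with target: 2
Probability: 2/4 = 1/2
Expected count = 1/2 × 208 = 104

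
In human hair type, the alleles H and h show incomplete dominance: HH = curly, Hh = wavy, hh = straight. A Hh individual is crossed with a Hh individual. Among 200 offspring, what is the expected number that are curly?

Punnett square for Hh × Hh:
Offspring genotypes: 1 HH, 2 Hh, 1 hh
Phenotype counts: 1 curly, 2 wavy, 1 straight
curly: 1 out of 4 → fraction 1/4
Expected count = 1/4 × 200 = 50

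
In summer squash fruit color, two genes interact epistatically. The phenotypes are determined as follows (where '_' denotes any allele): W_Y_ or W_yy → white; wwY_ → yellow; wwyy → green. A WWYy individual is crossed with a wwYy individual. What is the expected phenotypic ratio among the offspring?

Cross: WWYy × wwYy — consider each gene separately:
W gene: WW × ww → 4 Ww → 4 W_ (out of 4)
Y gene: Yy × Yy → 1 YY, 2 Yy, 1 yy → 3 Y_ : 1 yy (out of 4)
Genotype classes (out of 4 × 4 = 16): W_Y_ = 4×3 = 12; W_yy = 4×1 = 4
Apply the phenotype rules: W_Y_ (12) + W_yy (4) → white
Phenotype counts (out of 16): 16 white
Ratio: all white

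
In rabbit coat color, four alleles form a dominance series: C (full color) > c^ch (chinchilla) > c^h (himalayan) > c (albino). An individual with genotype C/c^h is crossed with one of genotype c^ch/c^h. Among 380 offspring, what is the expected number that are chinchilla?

Cross: C/c^h × c^ch/c^h
Allele dominance: C > c^ch > c^h > c
Offspring genotypes: 1 C/c^ch, 1 C/c^h, 1 c^ch/c^h, 1 c^h/c^h
Phenotype counts: 2 full color, 1 chinchilla, 1 himalayan
chinchilla: 1 out of 4 → fraction 1/4
Expected count = 1/4 × 380 = 95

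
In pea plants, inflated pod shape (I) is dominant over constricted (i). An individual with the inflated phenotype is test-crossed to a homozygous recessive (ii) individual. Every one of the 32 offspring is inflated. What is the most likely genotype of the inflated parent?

Test cross: ? × ii
All offspring are inflated.
If the unknown parent were heterozygous (Ii), about half of 32 offspring would be constricted; none are. The unknown parent is most likely homozygous dominant (II).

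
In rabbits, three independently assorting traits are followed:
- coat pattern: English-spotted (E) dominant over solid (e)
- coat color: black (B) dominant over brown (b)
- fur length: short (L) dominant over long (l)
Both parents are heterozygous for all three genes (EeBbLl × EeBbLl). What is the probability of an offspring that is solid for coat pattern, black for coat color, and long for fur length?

Trihybrid cross: EeBbLl × EeBbLl
Each trait segregates independently with a 3:1 phenotypic ratio, so each gene contributes 3/4 (dominant) or 1/4 (recessive).
Target: solid (coat pattern), black (coat color), long (fur length)
Probability = product of independent per-trait probabilities
= 1/4 × 3/4 × 1/4 = 3/64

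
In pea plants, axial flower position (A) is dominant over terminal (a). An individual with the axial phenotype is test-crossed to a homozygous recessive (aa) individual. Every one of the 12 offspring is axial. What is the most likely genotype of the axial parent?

Test cross: ? × aa
All offspring are axial.
If the unknown parent were heterozygous (Aa), about half of 12 offspring would be terminal; none are. The unknown parent is most likely homozygous dominant (AA).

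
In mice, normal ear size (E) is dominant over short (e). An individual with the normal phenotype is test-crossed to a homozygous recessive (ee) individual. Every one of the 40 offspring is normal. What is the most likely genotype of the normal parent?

Test cross: ? × ee
All offspring are normal.
If the unknown parent were heterozygous (Ee), about half of 40 offspring would be short; none are. The unknown parent is most likely homozygous dominant (EE).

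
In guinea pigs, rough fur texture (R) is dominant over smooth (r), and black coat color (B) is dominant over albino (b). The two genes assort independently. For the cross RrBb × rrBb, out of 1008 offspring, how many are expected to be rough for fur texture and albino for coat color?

Dihybrid cross RrBb × rrBb — consider each gene separately:
fur texture: Rr × rr → 2 Rr, 2 rr → 2 R_ : 2 rr (out of 4)
coat color: Bb × Bb → 1 BB, 2 Bb, 1 bb → 3 B_ : 1 bb (out of 4)
Looking for: rough (R_) and albino (bb)
P(rough) = 2/4, P(albino) = 1/4
P(both) = 2/4 × 1/4 = 2/16 = 1/8
Expected count = 1/8 × 1008 = 126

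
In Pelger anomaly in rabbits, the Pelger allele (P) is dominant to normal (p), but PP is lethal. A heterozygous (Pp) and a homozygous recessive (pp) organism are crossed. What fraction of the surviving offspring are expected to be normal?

Cross: Pp × pp
Punnett square offspring (before lethality): 2 Pp, 2 pp
No PP offspring are produced in this cross.
normal: 2 out of 4
Probability: 2/4 = 1/2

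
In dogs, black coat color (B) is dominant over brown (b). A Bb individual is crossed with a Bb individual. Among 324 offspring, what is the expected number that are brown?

Punnett square for Bb × Bb:
Offspring genotypes: 1 BB, 2 Bb, 1 bb
black: 3, brown: 1
brown: 1 out of 4 → fraction 1/4
Expected count = 1/4 × 324 = 81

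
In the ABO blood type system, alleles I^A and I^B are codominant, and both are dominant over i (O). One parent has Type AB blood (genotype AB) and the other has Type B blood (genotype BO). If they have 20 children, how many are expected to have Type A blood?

Cross: AB × BO
Possible offspring genotypes: 1 AB, 1 AO, 1 BB, 1 BO
Blood type counts: 1 Type AB, 1 Type A, 2 Type B
Probability of Type A: 1/4
Expected count = 1/4 × 20 = 5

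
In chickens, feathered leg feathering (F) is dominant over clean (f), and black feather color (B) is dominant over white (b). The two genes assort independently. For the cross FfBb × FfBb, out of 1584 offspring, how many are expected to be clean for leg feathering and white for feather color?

Dihybrid cross FfBb × FfBb — consider each gene separately:
leg feathering: Ff × Ff → 1 FF, 2 Ff, 1 ff → 3 F_ : 1 ff (out of 4)
feather color: Bb × Bb → 1 BB, 2 Bb, 1 bb → 3 B_ : 1 bb (out of 4)
Looking for: clean (ff) and white (bb)
P(clean) = 1/4, P(white) = 1/4
P(both) = 1/4 × 1/4 = 1/16
Expected count = 1/16 × 1584 = 99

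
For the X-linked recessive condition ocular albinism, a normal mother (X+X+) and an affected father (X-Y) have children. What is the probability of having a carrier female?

Cross: X+X+ × X-Y
Offspring: 2 X+X-, 2 X+Y
Probability of a carrier female: 2/4 = 1/2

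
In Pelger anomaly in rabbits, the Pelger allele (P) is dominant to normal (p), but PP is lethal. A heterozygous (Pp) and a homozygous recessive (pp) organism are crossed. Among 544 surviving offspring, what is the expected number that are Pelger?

Cross: Pp × pp
Punnett square offspring (before lethality): 2 Pp, 2 pp
No PP offspring are produced in this cross.
Pelger: 2 out of 4 → fraction 1/2
Expected count = 1/2 × 544 = 272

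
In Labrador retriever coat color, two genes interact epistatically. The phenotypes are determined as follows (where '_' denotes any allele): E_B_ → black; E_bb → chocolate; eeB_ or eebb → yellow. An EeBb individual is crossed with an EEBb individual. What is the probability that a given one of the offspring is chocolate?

Cross: EeBb × EEBb — consider each gene separately:
E gene: Ee × EE → 2 EE, 2 Ee → 4 E_ (out of 4)
B gene: Bb × Bb → 1 BB, 2 Bb, 1 bb → 3 B_ : 1 bb (out of 4)
Genotype classes (out of 4 × 4 = 16): E_B_ = 4×3 = 12; E_bb = 4×1 = 4
Apply the phenotype rules: E_B_ (12) → black; E_bb (4) → chocolate
Phenotype counts (out of 16): 12 black, 4 chocolate
chocolate: 4 out of 16
Probability: 4/16 = 1/4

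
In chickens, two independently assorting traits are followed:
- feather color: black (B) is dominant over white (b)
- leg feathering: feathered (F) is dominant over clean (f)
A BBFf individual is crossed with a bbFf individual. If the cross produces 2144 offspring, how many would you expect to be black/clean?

Dihybrid cross BBFf × bbFf — consider each gene separately:
feather color: BB × bb → 4 Bb → 4 B_ (out of 4)
leg feathering: Ff × Ff → 1 FF, 2 Ff, 1 ff → 3 F_ : 1 ff (out of 4)
Combine (counts out of 4 × 4 = 16): black/feathered (B_F_) = 4×3 = 12; black/clean (B_ff) = 4×1 = 4
Phenotype counts (out of 16): 12 black/feathered, 4 black/clean
black/clean: 4 out of 16 → fraction 1/4
Expected count = 1/4 × 2144 = 536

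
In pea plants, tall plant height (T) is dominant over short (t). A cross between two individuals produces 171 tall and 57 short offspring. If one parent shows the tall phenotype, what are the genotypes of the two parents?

Observed offspring: 171 tall, 57 short
The observed ratio simplifies to 3:1. Short (tt) offspring appear, so each parent must contribute one t allele. The parent stated to show tall carries T, so it is Tt. The other parent is then either Tt or tt: Tt × tt would give a 1:1 split, whereas Tt × Tt gives 3:1 — matching the data. So both parents are heterozygous (Tt × Tt).
Parent genotypes: Tt × Tt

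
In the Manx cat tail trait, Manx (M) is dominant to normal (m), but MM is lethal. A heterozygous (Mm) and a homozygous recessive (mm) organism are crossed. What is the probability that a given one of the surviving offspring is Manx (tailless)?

Cross: Mm × mm
Punnett square offspring (before lethality): 2 Mm, 2 mm
No MM offspring are produced in this cross.
Manx (tailless): 2 out of 4
Probability: 2/4 = 1/2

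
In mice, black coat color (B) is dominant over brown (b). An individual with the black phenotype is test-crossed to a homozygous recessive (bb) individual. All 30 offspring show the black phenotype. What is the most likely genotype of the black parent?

Test cross: ? × bb
All offspring are black.
If the unknown parent were heterozygous (Bb), about half of 30 offspring would be brown; none are. The unknown parent is most likely homozygous dominant (BB).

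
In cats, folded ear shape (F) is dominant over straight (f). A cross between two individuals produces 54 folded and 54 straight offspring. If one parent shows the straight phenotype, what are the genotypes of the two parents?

Observed offspring: 54 folded, 54 straight
The observed ratio simplifies to 1:1. One parent shows straight, so its genotype must be ff. A 1:1 offspring split requires the other parent to be heterozygous (Ff).
Parent genotypes: ff × Ff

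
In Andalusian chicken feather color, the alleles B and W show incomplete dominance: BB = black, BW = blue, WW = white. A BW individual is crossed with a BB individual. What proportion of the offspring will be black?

Punnett square for BW × BB:
Offspring genotypes: 2 BB, 2 BW
Phenotype counts: 2 black, 2 blue
black: 2 out of 4
Probability: 2/4 = 1/2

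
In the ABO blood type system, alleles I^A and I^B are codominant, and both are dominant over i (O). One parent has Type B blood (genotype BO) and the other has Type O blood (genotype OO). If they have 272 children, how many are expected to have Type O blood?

Cross: BO × OO
Possible offspring genotypes: 2 BO, 2 OO
Blood type counts: 2 Type B, 2 Type O
Probability of Type O: 2/4 = 1/2
Expected count = 1/2 × 272 = 136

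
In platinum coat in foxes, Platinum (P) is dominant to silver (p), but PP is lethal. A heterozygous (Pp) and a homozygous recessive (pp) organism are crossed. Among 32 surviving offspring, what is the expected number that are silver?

Cross: Pp × pp
Punnett square offspring (before lethality): 2 Pp, 2 pp
No PP offspring are produced in this cross.
silver: 2 out of 4 → fraction 1/2
Expected count = 1/2 × 32 = 16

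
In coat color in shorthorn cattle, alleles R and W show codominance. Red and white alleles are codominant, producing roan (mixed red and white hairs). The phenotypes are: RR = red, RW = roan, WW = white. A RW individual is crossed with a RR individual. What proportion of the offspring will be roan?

Punnett square for RW × RR:
Offspring genotypes: 2 RR, 2 RW
Phenotype counts: 2 red, 2 roan
roan: 2 out of 4
Probability: 2/4 = 1/2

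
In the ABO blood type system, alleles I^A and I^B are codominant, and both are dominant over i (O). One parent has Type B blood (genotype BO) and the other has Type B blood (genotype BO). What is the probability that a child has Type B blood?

Cross: BO × BO
Possible offspring genotypes: 1 BB, 2 BO, 1 OO
Blood type counts: 3 Type B, 1 Type O
Probability of Type B: 3/4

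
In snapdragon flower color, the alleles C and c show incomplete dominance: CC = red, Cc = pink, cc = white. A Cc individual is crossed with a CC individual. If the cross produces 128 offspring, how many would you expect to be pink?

Punnett square for Cc × CC:
Offspring genotypes: 2 CC, 2 Cc
Phenotype counts: 2 red, 2 pink
pink: 2 out of 4 → fraction 1/2
Expected count = 1/2 × 128 = 64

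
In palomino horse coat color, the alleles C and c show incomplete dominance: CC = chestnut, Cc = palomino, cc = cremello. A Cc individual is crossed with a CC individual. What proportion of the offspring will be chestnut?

Punnett square for Cc × CC:
Offspring genotypes: 2 CC, 2 Cc
Phenotype counts: 2 chestnut, 2 palomino
chestnut: 2 out of 4
Probability: 2/4 = 1/2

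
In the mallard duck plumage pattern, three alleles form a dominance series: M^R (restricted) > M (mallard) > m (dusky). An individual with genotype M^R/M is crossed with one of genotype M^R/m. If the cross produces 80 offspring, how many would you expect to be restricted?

Cross: M^R/M × M^R/m
Allele dominance: M^R > M > m
Offspring genotypes: 1 M^R/M^R, 1 M^R/m, 1 M^R/M, 1 M/m
Phenotype counts: 3 restricted, 1 mallard
restricted: 3 out of 4 → fraction 3/4
Expected count = 3/4 × 80 = 60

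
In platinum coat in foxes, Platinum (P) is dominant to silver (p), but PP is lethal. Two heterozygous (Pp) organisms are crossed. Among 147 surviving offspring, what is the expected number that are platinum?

Cross: Pp × Pp
Punnett square offspring (before lethality): 1 PP, 2 Pp, 1 pp
The PP genotype is lethal (embryos die); surviving offspring: 2 Pp, 1 pp
platinum: 2 out of 3 → fraction 2/3
Expected count = 2/3 × 147 = 98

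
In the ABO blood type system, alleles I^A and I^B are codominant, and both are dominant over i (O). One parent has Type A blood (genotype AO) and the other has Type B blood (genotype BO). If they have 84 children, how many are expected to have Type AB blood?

Cross: AO × BO
Possible offspring genotypes: 1 AB, 1 AO, 1 BO, 1 OO
Blood type counts: 1 Type AB, 1 Type A, 1 Type B, 1 Type O
Probability of Type AB: 1/4
Expected count = 1/4 × 84 = 21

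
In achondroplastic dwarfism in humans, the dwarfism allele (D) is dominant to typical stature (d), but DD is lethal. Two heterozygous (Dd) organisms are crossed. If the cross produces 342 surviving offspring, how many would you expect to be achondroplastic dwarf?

Cross: Dd × Dd
Punnett square offspring (before lethality): 1 DD, 2 Dd, 1 dd
The DD genotype is lethal (embryos die); surviving offspring: 2 Dd, 1 dd
achondroplastic dwarf: 2 out of 3 → fraction 2/3
Expected count = 2/3 × 342 = 228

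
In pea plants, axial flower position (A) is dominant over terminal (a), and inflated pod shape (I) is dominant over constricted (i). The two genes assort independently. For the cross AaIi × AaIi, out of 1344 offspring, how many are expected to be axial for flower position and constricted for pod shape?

Dihybrid cross AaIi × AaIi — consider each gene separately:
flower position: Aa × Aa → 1 AA, 2 Aa, 1 aa → 3 A_ : 1 aa (out of 4)
pod shape: Ii × Ii → 1 II, 2 Ii, 1 ii → 3 I_ : 1 ii (out of 4)
Looking for: axial (A_) and constricted (ii)
P(axial) = 3/4, P(constricted) = 1/4
P(both) = 3/4 × 1/4 = 3/16
Expected count = 3/16 × 1344 = 252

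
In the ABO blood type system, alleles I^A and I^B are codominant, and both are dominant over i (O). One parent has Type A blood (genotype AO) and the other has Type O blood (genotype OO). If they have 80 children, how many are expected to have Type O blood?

Cross: AO × OO
Possible offspring genotypes: 2 AO, 2 OO
Blood type counts: 2 Type A, 2 Type O
Probability of Type O: 2/4 = 1/2
Expected count = 1/2 × 80 = 40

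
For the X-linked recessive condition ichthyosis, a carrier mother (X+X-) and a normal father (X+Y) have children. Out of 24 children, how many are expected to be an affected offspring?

Cross: X+X- × X+Y
Offspring: 1 X+X+, 1 X+Y, 1 X+X-, 1 X-Y
Probability of an affected offspring: 1/4
Expected count = 1/4 × 24 = 6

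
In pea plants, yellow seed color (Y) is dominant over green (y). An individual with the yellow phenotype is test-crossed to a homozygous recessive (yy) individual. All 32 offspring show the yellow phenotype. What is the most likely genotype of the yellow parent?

Test cross: ? × yy
All offspring are yellow.
If the unknown parent were heterozygous (Yy), about half of 32 offspring would be green; none are. The unknown parent is most likely homozygous dominant (YY).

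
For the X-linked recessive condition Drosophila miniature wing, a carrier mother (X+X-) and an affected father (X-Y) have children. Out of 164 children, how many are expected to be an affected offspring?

Cross: X+X- × X-Y
Offspring: 1 X+X-, 1 X+Y, 1 X-X-, 1 X-Y
Probability of an affected offspring: 2/4 = 1/2
Expected count = 1/2 × 164 = 82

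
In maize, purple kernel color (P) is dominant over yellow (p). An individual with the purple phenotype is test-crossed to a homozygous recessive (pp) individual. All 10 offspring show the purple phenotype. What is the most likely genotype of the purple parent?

Test cross: ? × pp
All offspring are purple.
If the unknown parent were heterozygous (Pp), about half of 10 offspring would be yellow; none are. The unknown parent is most likely homozygous dominant (PP).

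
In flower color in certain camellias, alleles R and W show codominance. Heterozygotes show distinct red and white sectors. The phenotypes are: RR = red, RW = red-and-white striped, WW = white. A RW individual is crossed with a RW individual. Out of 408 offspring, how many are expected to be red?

Punnett square for RW × RW:
Offspring genotypes: 1 RR, 2 RW, 1 WW
Phenotype counts: 1 red, 2 red-and-white striped, 1 white
red: 1 out of 4 → fraction 1/4
Expected count = 1/4 × 408 = 102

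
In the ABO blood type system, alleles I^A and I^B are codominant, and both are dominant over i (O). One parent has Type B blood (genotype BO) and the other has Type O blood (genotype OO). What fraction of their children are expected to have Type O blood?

Cross: BO × OO
Possible offspring genotypes: 2 BO, 2 OO
Blood type counts: 2 Type B, 2 Type O
Probability of Type O: 2/4 = 1/2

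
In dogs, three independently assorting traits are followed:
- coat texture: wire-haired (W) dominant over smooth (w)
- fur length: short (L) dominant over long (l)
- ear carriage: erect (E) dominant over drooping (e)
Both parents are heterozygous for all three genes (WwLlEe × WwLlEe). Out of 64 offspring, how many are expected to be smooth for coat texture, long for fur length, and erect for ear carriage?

Trihybrid cross: WwLlEe × WwLlEe
Each trait segregates independently with a 3:1 phenotypic ratio, so each gene contributes 3/4 (dominant) or 1/4 (recessive).
Target: smooth (coat texture), long (fur length), erect (ear carriage)
Probability = product of independent per-trait probabilities
= 1/4 × 1/4 × 3/4 = 3/64
Expected count = 3/64 × 64 = 3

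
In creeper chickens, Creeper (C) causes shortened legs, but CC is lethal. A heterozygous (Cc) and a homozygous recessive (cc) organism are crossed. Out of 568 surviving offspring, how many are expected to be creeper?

Cross: Cc × cc
Punnett square offspring (before lethality): 2 Cc, 2 cc
No CC offspring are produced in this cross.
creeper: 2 out of 4 → fraction 1/2
Expected count = 1/2 × 568 = 284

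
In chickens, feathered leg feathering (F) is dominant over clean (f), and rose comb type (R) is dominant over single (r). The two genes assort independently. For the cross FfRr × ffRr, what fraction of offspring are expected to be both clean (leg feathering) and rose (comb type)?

Dihybrid cross FfRr × ffRr — consider each gene separately:
leg feathering: Ff × ff → 2 Ff, 2 ff → 2 F_ : 2 ff (out of 4)
comb type: Rr × Rr → 1 RR, 2 Rr, 1 rr → 3 R_ : 1 rr (out of 4)
Looking for: clean (ff) and rose (R_)
P(clean) = 2/4, P(rose) = 3/4
P(both) = 2/4 × 3/4 = 6/16 = 3/8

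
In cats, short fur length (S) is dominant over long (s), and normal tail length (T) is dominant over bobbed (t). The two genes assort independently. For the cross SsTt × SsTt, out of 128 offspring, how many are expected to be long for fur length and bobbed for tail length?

Dihybrid cross SsTt × SsTt — consider each gene separately:
fur length: Ss × Ss → 1 SS, 2 Ss, 1 ss → 3 S_ : 1 ss (out of 4)
tail length: Tt × Tt → 1 TT, 2 Tt, 1 tt → 3 T_ : 1 tt (out of 4)
Looking for: long (ss) and bobbed (tt)
P(long) = 1/4, P(bobbed) = 1/4
P(both) = 1/4 × 1/4 = 1/16
Expected count = 1/16 × 128 = 8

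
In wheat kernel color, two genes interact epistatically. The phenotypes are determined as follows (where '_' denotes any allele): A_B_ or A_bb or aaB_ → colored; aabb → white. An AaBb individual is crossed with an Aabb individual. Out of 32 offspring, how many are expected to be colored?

Cross: AaBb × Aabb — consider each gene separately:
A gene: Aa × Aa → 1 AA, 2 Aa, 1 aa → 3 A_ : 1 aa (out of 4)
B gene: Bb × bb → 2 Bb, 2 bb → 2 B_ : 2 bb (out of 4)
Genotype classes (out of 4 × 4 = 16): A_B_ = 3×2 = 6; A_bb = 3×2 = 6; aaB_ = 1×2 = 2; aabb = 1×2 = 2
Apply the phenotype rules: A_B_ (6) + A_bb (6) + aaB_ (2) → colored; aabb (2) → white
Phenotype counts (out of 16): 14 colored, 2 white
colored: 14 out of 16 → fraction 7/8
Expected count = 7/8 × 32 = 28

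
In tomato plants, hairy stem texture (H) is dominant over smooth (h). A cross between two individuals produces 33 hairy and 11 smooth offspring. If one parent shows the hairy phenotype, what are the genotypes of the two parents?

Observed offspring: 33 hairy, 11 smooth
The observed ratio simplifies to 3:1. Smooth (hh) offspring appear, so each parent must contribute one h allele. The parent stated to show hairy carries H, so it is Hh. The other parent is then either Hh or hh: Hh × hh would give a 1:1 split, whereas Hh × Hh gives 3:1 — matching the data. So both parents are heterozygous (Hh × Hh).
Parent genotypes: Hh × Hh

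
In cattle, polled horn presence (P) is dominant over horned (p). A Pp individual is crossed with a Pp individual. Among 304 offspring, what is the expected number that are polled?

Punnett square for Pp × Pp:
Offspring genotypes: 1 PP, 2 Pp, 1 pp
polled: 3, horned: 1
polled: 3 out of 4 → fraction 3/4
Expected count = 3/4 × 304 = 228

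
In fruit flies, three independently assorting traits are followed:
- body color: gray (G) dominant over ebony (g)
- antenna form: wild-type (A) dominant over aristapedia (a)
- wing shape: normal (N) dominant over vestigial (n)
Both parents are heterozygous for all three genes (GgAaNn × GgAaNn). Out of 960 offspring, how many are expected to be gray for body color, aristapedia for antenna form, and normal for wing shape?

Trihybrid cross: GgAaNn × GgAaNn
Each trait segregates independently with a 3:1 phenotypic ratio, so each gene contributes 3/4 (dominant) or 1/4 (recessive).
Target: gray (body color), aristapedia (antenna form), normal (wing shape)
Probability = product of independent per-trait probabilities
= 3/4 × 1/4 × 3/4 = 9/64
Expected count = 9/64 × 960 = 135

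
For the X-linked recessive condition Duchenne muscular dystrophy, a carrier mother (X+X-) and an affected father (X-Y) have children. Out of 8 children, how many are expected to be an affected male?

Cross: X+X- × X-Y
Offspring: 1 X+X-, 1 X+Y, 1 X-X-, 1 X-Y
Probability of an affected male: 1/4
Expected count = 1/4 × 8 = 2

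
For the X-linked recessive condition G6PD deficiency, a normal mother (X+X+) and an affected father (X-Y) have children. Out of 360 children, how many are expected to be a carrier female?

Cross: X+X+ × X-Y
Offspring: 2 X+X-, 2 X+Y
Probability of a carrier female: 2/4 = 1/2
Expected count = 1/2 × 360 = 180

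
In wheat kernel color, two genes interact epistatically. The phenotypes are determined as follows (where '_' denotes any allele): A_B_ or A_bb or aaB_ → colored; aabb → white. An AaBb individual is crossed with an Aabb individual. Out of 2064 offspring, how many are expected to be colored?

Cross: AaBb × Aabb — consider each gene separately:
A gene: Aa × Aa → 1 AA, 2 Aa, 1 aa → 3 A_ : 1 aa (out of 4)
B gene: Bb × bb → 2 Bb, 2 bb → 2 B_ : 2 bb (out of 4)
Genotype classes (out of 4 × 4 = 16): A_B_ = 3×2 = 6; A_bb = 3×2 = 6; aaB_ = 1×2 = 2; aabb = 1×2 = 2
Apply the phenotype rules: A_B_ (6) + A_bb (6) + aaB_ (2) → colored; aabb (2) → white
Phenotype counts (out of 16): 14 colored, 2 white
colored: 14 out of 16 → fraction 7/8
Expected count = 7/8 × 2064 = 1806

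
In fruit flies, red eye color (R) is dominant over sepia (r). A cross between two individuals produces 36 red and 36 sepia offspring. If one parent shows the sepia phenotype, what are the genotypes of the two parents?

Observed offspring: 36 red, 36 sepia
The observed ratio simplifies to 1:1. One parent shows sepia, so its genotype must be rr. A 1:1 offspring split requires the other parent to be heterozygous (Rr).
Parent genotypes: rr × Rr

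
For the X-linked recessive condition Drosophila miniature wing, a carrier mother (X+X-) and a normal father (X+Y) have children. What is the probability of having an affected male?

Cross: X+X- × X+Y
Offspring: 1 X+X+, 1 X+Y, 1 X+X-, 1 X-Y
Probability of an affected male: 1/4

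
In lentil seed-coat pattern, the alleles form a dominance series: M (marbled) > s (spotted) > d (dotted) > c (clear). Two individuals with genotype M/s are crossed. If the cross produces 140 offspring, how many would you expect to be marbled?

Cross: M/s × M/s
Allele dominance: M > s > d > c
Offspring genotypes: 1 M/M, 2 M/s, 1 s/s
Phenotype counts: 3 marbled, 1 spotted
marbled: 3 out of 4 → fraction 3/4
Expected count = 3/4 × 140 = 105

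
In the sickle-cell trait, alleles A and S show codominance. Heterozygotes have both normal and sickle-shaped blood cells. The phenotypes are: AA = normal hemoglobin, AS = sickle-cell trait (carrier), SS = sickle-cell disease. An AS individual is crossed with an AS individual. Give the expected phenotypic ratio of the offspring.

Punnett square for AS × AS:
Offspring genotypes: 1 AA, 2 AS, 1 SS
Phenotype counts: 1 normal hemoglobin, 2 sickle-cell trait (carrier), 1 sickle-cell disease
Ratio: 1 normal hemoglobin : 2 sickle-cell trait (carrier) : 1 sickle-cell disease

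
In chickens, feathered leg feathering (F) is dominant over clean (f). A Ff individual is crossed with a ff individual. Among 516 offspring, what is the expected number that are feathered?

Punnett square for Ff × ff:
Offspring genotypes: 2 Ff, 2 ff
feathered: 2, clean: 2
feathered: 2 out of 4 → fraction 1/2
Expected count = 1/2 × 516 = 258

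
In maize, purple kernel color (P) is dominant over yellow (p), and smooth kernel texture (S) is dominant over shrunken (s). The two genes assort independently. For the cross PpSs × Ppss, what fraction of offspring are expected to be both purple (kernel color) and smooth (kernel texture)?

Dihybrid cross PpSs × Ppss — consider each gene separately:
kernel color: Pp × Pp → 1 PP, 2 Pp, 1 pp → 3 P_ : 1 pp (out of 4)
kernel texture: Ss × ss → 2 Ss, 2 ss → 2 S_ : 2 ss (out of 4)
Looking for: purple (P_) and smooth (S_)
P(purple) = 3/4, P(smooth) = 2/4
P(both) = 3/4 × 2/4 = 6/16 = 3/8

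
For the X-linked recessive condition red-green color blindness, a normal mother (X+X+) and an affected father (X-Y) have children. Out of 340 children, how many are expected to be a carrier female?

Cross: X+X+ × X-Y
Offspring: 2 X+X-, 2 X+Y
Probability of a carrier female: 2/4 = 1/2
Expected count = 1/2 × 340 = 170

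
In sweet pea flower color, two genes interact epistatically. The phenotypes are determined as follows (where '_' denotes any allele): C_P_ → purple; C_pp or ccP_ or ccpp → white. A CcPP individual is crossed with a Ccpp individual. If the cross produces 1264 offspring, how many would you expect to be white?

Cross: CcPP × Ccpp — consider each gene separately:
C gene: Cc × Cc → 1 CC, 2 Cc, 1 cc → 3 C_ : 1 cc (out of 4)
P gene: PP × pp → 4 Pp → 4 P_ (out of 4)
Genotype classes (out of 4 × 4 = 16): C_P_ = 3×4 = 12; ccP_ = 1×4 = 4
Apply the phenotype rules: C_P_ (12) → purple; ccP_ (4) → white
Phenotype counts (out of 16): 12 purple, 4 white
white: 4 out of 16 → fraction 1/4
Expected count = 1/4 × 1264 = 316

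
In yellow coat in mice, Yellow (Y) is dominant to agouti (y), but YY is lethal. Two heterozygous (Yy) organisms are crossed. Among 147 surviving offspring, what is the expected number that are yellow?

Cross: Yy × Yy
Punnett square offspring (before lethality): 1 YY, 2 Yy, 1 yy
The YY genotype is lethal (embryos die); surviving offspring: 2 Yy, 1 yy
yellow: 2 out of 3 → fraction 2/3
Expected count = 2/3 × 147 = 98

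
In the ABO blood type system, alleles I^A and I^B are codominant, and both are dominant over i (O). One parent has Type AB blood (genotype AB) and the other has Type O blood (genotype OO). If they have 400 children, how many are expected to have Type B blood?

Cross: AB × OO
Possible offspring genotypes: 2 AO, 2 BO
Blood type counts: 2 Type A, 2 Type B
Probability of Type B: 2/4 = 1/2
Expected count = 1/2 × 400 = 200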